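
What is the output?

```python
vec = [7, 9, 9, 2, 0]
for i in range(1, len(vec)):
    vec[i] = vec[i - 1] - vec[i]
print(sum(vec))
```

-32

i=1: vec[1] = 7-9 = -2 → [7, -2, 9, 2, 0]
i=2: vec[2] = (-2)-9 = -11 → [7, -2, -11, 2, 0]
i=3: vec[3] = (-11)-2 = -13 → [7, -2, -11, -13, 0]
i=4: vec[4] = (-13)-0 = -13 → [7, -2, -11, -13, -13]
sum = -32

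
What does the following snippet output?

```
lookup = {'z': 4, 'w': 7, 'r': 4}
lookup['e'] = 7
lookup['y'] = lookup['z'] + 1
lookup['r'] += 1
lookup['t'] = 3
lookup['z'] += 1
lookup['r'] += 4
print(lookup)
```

{'z': 5, 'w': 7, 'r': 9, 'e': 7, 'y': 5, 't': 3}

lookup['e'] = 7 → {'z': 4, 'w': 7, 'r': 4, 'e': 7}
lookup['y'] = lookup['z']+1 = 5 → {'z': 4, 'w': 7, 'r': 4, 'e': 7, 'y': 5}
lookup['r'] = 4+1 = 5 → {'z': 4, 'w': 7, 'r': 5, 'e': 7, 'y': 5}
lookup['t'] = 3 → {'z': 4, 'w': 7, 'r': 5, 'e': 7, 'y': 5, 't': 3}
lookup['z'] = 4+1 = 5 → {'z': 5, 'w': 7, 'r': 5, 'e': 7, 'y': 5, 't': 3}
lookup['r'] = 5+4 = 9 → {'z': 5, 'w': 7, 'r': 9, 'e': 7, 'y': 5, 't': 3}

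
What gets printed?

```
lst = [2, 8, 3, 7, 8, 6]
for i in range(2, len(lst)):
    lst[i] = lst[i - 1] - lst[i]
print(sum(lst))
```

i=2: lst[2] = 8-3 = 5 → [2, 8, 5, 7, 8, 6]
i=3: lst[3] = 5-7 = -2 → [2, 8, 5, -2, 8, 6]
i=4: lst[4] = (-2)-8 = -10 → [2, 8, 5, -2, -10, 6]
i=5: lst[5] = (-10)-6 = -16 → [2, 8, 5, -2, -10, -16]
sum = -13

-13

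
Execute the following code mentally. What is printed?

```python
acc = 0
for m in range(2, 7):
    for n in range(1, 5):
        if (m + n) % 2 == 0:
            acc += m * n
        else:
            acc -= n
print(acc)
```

80

m=2,n=1: odd sum, acc = 0-1 = -1
m=2,n=2: even sum, acc = (-1)+4 = 3
m=2,n=3: odd sum, acc = 3-3 = 0
m=2,n=4: even sum, acc = 0+8 = 8
m=3,n=1: even sum, acc = 8+3 = 11
m=3,n=2: odd sum, acc = 11-2 = 9
m=3,n=3: even sum, acc = 9+9 = 18
m=3,n=4: odd sum, acc = 18-4 = 14
m=4,n=1: odd sum, acc = 14-1 = 13
m=4,n=2: even sum, acc = 13+8 = 21
m=4,n=3: odd sum, acc = 21-3 = 18
m=4,n=4: even sum, acc = 18+16 = 34
m=5,n=1: even sum, acc = 34+5 = 39
m=5,n=2: odd sum, acc = 39-2 = 37
m=5,n=3: even sum, acc = 37+15 = 52
m=5,n=4: odd sum, acc = 52-4 = 48
m=6,n=1: odd sum, acc = 48-1 = 47
m=6,n=2: even sum, acc = 47+12 = 59
m=6,n=3: odd sum, acc = 59-3 = 56
m=6,n=4: even sum, acc = 56+24 = 80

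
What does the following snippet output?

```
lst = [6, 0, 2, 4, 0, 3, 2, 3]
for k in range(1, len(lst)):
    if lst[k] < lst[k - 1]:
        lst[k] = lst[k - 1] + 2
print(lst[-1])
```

20

k=1: 0<6, lst[1] = 6+2 = 8 → [6, 8, 2, 4, 0, 3, 2, 3]
k=2: 2<8, lst[2] = 8+2 = 10 → [6, 8, 10, 4, 0, 3, 2, 3]
k=3: 4<10, lst[3] = 10+2 = 12 → [6, 8, 10, 12, 0, 3, 2, 3]
k=4: 0<12, lst[4] = 12+2 = 14 → [6, 8, 10, 12, 14, 3, 2, 3]
k=5: 3<14, lst[5] = 14+2 = 16 → [6, 8, 10, 12, 14, 16, 2, 3]
k=6: 2<16, lst[6] = 16+2 = 18 → [6, 8, 10, 12, 14, 16, 18, 3]
k=7: 3<18, lst[7] = 18+2 = 20 → [6, 8, 10, 12, 14, 16, 18, 20]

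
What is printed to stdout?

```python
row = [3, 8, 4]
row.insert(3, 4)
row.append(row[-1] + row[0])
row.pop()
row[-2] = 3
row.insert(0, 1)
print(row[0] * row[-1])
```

4

insert 4 at 3 → [3, 8, 4, 4]
append row[-1]+row[0] = 4+3 = 7 → [3, 8, 4, 4, 7]
pop() removes 7 → [3, 8, 4, 4]
row[-2] = 3 → [3, 8, 3, 4]
insert 1 at 0 → [1, 3, 8, 3, 4]
row[0]*row[-1] = 1*4 = 4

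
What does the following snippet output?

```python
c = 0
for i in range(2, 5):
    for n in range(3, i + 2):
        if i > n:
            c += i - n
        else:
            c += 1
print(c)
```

i=2,n=3: not 2>3, c = 0+1 = 1
i=3,n=3: not 3>3, c = 1+1 = 2
i=3,n=4: not 3>4, c = 2+1 = 3
i=4,n=3: 4>3, c = 3+1 = 4
i=4,n=4: not 4>4, c = 4+1 = 5
i=4,n=5: not 4>5, c = 5+1 = 6

6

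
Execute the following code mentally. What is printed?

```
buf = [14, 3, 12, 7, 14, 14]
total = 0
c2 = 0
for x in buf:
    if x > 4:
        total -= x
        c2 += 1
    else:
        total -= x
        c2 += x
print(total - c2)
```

x=14: >4, total = 0-14 = -14; c2=1
x=3: not >4, total = (-14)-3 = -17; c2=4
x=12: >4, total = (-17)-12 = -29; c2=5
x=7: >4, total = (-29)-7 = -36; c2=6
x=14: >4, total = (-36)-14 = -50; c2=7
x=14: >4, total = (-50)-14 = -64; c2=8
total-c2 = (-64)-8 = -72

-72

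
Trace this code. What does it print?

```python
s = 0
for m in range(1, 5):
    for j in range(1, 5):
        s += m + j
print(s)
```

m=1,j=1: s = 0+2 = 2
m=1,j=2: s = 2+3 = 5
m=1,j=3: s = 5+4 = 9
m=1,j=4: s = 9+5 = 14
m=2,j=1: s = 14+3 = 17
m=2,j=2: s = 17+4 = 21
m=2,j=3: s = 21+5 = 26
m=2,j=4: s = 26+6 = 32
m=3,j=1: s = 32+4 = 36
m=3,j=2: s = 36+5 = 41
m=3,j=3: s = 41+6 = 47
m=3,j=4: s = 47+7 = 54
m=4,j=1: s = 54+5 = 59
m=4,j=2: s = 59+6 = 65
m=4,j=3: s = 65+7 = 72
m=4,j=4: s = 72+8 = 80

80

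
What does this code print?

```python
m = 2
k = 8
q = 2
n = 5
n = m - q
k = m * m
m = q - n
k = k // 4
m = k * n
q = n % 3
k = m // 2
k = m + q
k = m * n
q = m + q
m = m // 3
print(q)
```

n = 2-2 = 0
k = 2*2 = 4
m = 2-0 = 2
k = 4//4 = 1
m = 1*0 = 0
q = 0%3 = 0
k = 0//2 = 0
k = 0+0 = 0
k = 0*0 = 0
q = 0+0 = 0
m = 0//3 = 0

0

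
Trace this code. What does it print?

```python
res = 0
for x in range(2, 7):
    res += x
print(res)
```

x=2: res = 0+2 = 2
x=3: res = 2+3 = 5
x=4: res = 5+4 = 9
x=5: res = 9+5 = 14
x=6: res = 14+6 = 20

20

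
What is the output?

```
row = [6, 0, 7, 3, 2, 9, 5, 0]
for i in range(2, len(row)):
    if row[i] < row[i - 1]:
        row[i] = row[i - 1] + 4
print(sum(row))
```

108

i=2: 7>=0, unchanged → [6, 0, 7, 3, 2, 9, 5, 0]
i=3: 3<7, row[3] = 7+4 = 11 → [6, 0, 7, 11, 2, 9, 5, 0]
i=4: 2<11, row[4] = 11+4 = 15 → [6, 0, 7, 11, 15, 9, 5, 0]
i=5: 9<15, row[5] = 15+4 = 19 → [6, 0, 7, 11, 15, 19, 5, 0]
i=6: 5<19, row[6] = 19+4 = 23 → [6, 0, 7, 11, 15, 19, 23, 0]
i=7: 0<23, row[7] = 23+4 = 27 → [6, 0, 7, 11, 15, 19, 23, 27]
sum = 108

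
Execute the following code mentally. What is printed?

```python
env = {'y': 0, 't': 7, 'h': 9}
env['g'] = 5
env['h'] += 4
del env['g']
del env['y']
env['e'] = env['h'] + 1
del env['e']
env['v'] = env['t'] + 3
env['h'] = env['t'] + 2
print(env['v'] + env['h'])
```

env['g'] = 5 → {'y': 0, 't': 7, 'h': 9, 'g': 5}
env['h'] = 9+4 = 13 → {'y': 0, 't': 7, 'h': 13, 'g': 5}
del 'g' → {'y': 0, 't': 7, 'h': 13}
del 'y' → {'t': 7, 'h': 13}
env['e'] = env['h']+1 = 14 → {'t': 7, 'h': 13, 'e': 14}
del 'e' → {'t': 7, 'h': 13}
env['v'] = env['t']+3 = 10 → {'t': 7, 'h': 13, 'v': 10}
env['h'] = env['t']+2 = 9 → {'t': 7, 'h': 9, 'v': 10}
env['v']+env['h'] = 10+9 = 19

19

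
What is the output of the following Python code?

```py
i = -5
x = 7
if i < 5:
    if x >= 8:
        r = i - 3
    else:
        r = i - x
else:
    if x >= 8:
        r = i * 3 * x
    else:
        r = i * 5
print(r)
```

i=-5, x=7
i < 5 is True; x >= 8 is False
→ r = i - x = -12

-12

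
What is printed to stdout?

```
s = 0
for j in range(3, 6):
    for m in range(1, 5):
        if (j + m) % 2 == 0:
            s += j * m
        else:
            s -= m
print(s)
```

40

j=3,m=1: even sum, s = 0+3 = 3
j=3,m=2: odd sum, s = 3-2 = 1
j=3,m=3: even sum, s = 1+9 = 10
j=3,m=4: odd sum, s = 10-4 = 6
j=4,m=1: odd sum, s = 6-1 = 5
j=4,m=2: even sum, s = 5+8 = 13
j=4,m=3: odd sum, s = 13-3 = 10
j=4,m=4: even sum, s = 10+16 = 26
j=5,m=1: even sum, s = 26+5 = 31
j=5,m=2: odd sum, s = 31-2 = 29
j=5,m=3: even sum, s = 29+15 = 44
j=5,m=4: odd sum, s = 44-4 = 40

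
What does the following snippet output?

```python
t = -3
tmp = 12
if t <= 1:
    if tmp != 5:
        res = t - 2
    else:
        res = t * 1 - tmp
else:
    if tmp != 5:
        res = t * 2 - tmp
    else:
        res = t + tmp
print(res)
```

t=-3, tmp=12
t <= 1 is True; tmp != 5 is True
→ res = t - 2 = -5

-5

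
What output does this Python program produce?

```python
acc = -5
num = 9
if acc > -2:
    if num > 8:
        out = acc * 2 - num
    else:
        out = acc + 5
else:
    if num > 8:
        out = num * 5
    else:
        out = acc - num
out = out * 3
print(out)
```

135

acc=-5, num=9
acc > -2 is False; num > 8 is True
→ out = num * 5 = 45
out = 45*3 = 135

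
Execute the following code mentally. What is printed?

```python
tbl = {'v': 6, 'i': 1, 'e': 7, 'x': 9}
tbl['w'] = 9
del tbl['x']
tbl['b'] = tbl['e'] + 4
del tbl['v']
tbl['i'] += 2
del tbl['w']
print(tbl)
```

{'i': 3, 'e': 7, 'b': 11}

tbl['w'] = 9 → {'v': 6, 'i': 1, 'e': 7, 'x': 9, 'w': 9}
del 'x' → {'v': 6, 'i': 1, 'e': 7, 'w': 9}
tbl['b'] = tbl['e']+4 = 11 → {'v': 6, 'i': 1, 'e': 7, 'w': 9, 'b': 11}
del 'v' → {'i': 1, 'e': 7, 'w': 9, 'b': 11}
tbl['i'] = 1+2 = 3 → {'i': 3, 'e': 7, 'w': 9, 'b': 11}
del 'w' → {'i': 3, 'e': 7, 'b': 11}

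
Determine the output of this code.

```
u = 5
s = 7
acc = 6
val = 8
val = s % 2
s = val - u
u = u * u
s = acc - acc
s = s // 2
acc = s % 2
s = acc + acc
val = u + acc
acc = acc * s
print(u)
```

val = 7%2 = 1
s = 1-5 = -4
u = 5*5 = 25
s = 6-6 = 0
s = 0//2 = 0
acc = 0%2 = 0
s = 0+0 = 0
val = 25+0 = 25
acc = 0*0 = 0

25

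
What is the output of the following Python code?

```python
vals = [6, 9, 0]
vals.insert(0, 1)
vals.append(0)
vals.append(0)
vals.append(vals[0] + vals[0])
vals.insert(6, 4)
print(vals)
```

[1, 6, 9, 0, 0, 0, 4, 2]

insert 1 at 0 → [1, 6, 9, 0]
append 0 → [1, 6, 9, 0, 0]
append 0 → [1, 6, 9, 0, 0, 0]
append vals[0]+vals[0] = 1+1 = 2 → [1, 6, 9, 0, 0, 0, 2]
insert 4 at 6 → [1, 6, 9, 0, 0, 0, 4, 2]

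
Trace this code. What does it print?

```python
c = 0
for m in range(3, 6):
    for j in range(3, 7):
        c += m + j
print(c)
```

102

m=3,j=3: c = 0+6 = 6
m=3,j=4: c = 6+7 = 13
m=3,j=5: c = 13+8 = 21
m=3,j=6: c = 21+9 = 30
m=4,j=3: c = 30+7 = 37
m=4,j=4: c = 37+8 = 45
m=4,j=5: c = 45+9 = 54
m=4,j=6: c = 54+10 = 64
m=5,j=3: c = 64+8 = 72
m=5,j=4: c = 72+9 = 81
m=5,j=5: c = 81+10 = 91
m=5,j=6: c = 91+11 = 102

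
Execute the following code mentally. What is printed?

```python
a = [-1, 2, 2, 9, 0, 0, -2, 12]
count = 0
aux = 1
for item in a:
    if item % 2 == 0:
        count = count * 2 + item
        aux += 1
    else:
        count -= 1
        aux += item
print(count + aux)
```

39

item=-1: not even, count = 0-1 = -1; aux=0
item=2: even, count = (-1)*2+2 = 0; aux=1
item=2: even, count = 0*2+2 = 2; aux=2
item=9: not even, count = 2-1 = 1; aux=11
item=0: even, count = 1*2+0 = 2; aux=12
item=0: even, count = 2*2+0 = 4; aux=13
item=-2: even, count = 4*2+(-2) = 6; aux=14
item=12: even, count = 6*2+12 = 24; aux=15
count+aux = 24+15 = 39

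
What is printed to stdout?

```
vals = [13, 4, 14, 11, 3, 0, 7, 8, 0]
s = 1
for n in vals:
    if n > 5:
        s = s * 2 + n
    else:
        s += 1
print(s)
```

n=13: >5, s = 1*2+13 = 15
n=4: not >5, s = 15+1 = 16
n=14: >5, s = 16*2+14 = 46
n=11: >5, s = 46*2+11 = 103
n=3: not >5, s = 103+1 = 104
n=0: not >5, s = 104+1 = 105
n=7: >5, s = 105*2+7 = 217
n=8: >5, s = 217*2+8 = 442
n=0: not >5, s = 442+1 = 443

443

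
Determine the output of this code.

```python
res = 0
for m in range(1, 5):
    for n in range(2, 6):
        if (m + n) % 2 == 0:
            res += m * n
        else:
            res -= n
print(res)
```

m=1,n=2: odd sum, res = 0-2 = -2
m=1,n=3: even sum, res = (-2)+3 = 1
m=1,n=4: odd sum, res = 1-4 = -3
m=1,n=5: even sum, res = (-3)+5 = 2
m=2,n=2: even sum, res = 2+4 = 6
m=2,n=3: odd sum, res = 6-3 = 3
m=2,n=4: even sum, res = 3+8 = 11
m=2,n=5: odd sum, res = 11-5 = 6
m=3,n=2: odd sum, res = 6-2 = 4
m=3,n=3: even sum, res = 4+9 = 13
m=3,n=4: odd sum, res = 13-4 = 9
m=3,n=5: even sum, res = 9+15 = 24
m=4,n=2: even sum, res = 24+8 = 32
m=4,n=3: odd sum, res = 32-3 = 29
m=4,n=4: even sum, res = 29+16 = 45
m=4,n=5: odd sum, res = 45-5 = 40

40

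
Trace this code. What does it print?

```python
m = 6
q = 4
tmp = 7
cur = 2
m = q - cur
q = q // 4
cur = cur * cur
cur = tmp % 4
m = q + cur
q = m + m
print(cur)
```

m = 4-2 = 2
q = 4//4 = 1
cur = 2*2 = 4
cur = 7%4 = 3
m = 1+3 = 4
q = 4+4 = 8

3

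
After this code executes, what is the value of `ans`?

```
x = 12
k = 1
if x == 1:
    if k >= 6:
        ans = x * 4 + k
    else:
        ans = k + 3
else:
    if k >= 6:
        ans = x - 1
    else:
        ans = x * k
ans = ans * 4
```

48

x=12, k=1
x == 1 is False; k >= 6 is False
→ ans = x * k = 12
ans = 12*4 = 48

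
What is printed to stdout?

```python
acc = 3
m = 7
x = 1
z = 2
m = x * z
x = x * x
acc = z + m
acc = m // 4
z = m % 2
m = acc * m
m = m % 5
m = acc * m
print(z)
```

0

m = 1*2 = 2
x = 1*1 = 1
acc = 2+2 = 4
acc = 2//4 = 0
z = 2%2 = 0
m = 0*2 = 0
m = 0%5 = 0
m = 0*0 = 0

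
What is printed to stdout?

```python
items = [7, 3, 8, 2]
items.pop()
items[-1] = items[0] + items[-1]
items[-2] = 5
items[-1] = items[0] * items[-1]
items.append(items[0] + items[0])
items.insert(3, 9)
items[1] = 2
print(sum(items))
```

137

pop() removes 2 → [7, 3, 8]
items[-1] = items[0]+items[-1] = 7+8 = 15 → [7, 3, 15]
items[-2] = 5 → [7, 5, 15]
items[-1] = items[0]*items[-1] = 7*15 = 105 → [7, 5, 105]
append items[0]+items[0] = 7+7 = 14 → [7, 5, 105, 14]
insert 9 at 3 → [7, 5, 105, 9, 14]
items[1] = 2 → [7, 2, 105, 9, 14]
sum = 137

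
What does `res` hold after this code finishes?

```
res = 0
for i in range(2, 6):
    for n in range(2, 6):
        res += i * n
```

196

i=2,n=2: res = 0+4 = 4
i=2,n=3: res = 4+6 = 10
i=2,n=4: res = 10+8 = 18
i=2,n=5: res = 18+10 = 28
i=3,n=2: res = 28+6 = 34
i=3,n=3: res = 34+9 = 43
i=3,n=4: res = 43+12 = 55
i=3,n=5: res = 55+15 = 70
i=4,n=2: res = 70+8 = 78
i=4,n=3: res = 78+12 = 90
i=4,n=4: res = 90+16 = 106
i=4,n=5: res = 106+20 = 126
i=5,n=2: res = 126+10 = 136
i=5,n=3: res = 136+15 = 151
i=5,n=4: res = 151+20 = 171
i=5,n=5: res = 171+25 = 196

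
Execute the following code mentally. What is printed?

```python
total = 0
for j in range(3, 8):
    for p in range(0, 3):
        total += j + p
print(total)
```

j=3,p=0: total = 0+3 = 3
j=3,p=1: total = 3+4 = 7
j=3,p=2: total = 7+5 = 12
j=4,p=0: total = 12+4 = 16
j=4,p=1: total = 16+5 = 21
j=4,p=2: total = 21+6 = 27
j=5,p=0: total = 27+5 = 32
j=5,p=1: total = 32+6 = 38
j=5,p=2: total = 38+7 = 45
j=6,p=0: total = 45+6 = 51
j=6,p=1: total = 51+7 = 58
j=6,p=2: total = 58+8 = 66
j=7,p=0: total = 66+7 = 73
j=7,p=1: total = 73+8 = 81
j=7,p=2: total = 81+9 = 90

90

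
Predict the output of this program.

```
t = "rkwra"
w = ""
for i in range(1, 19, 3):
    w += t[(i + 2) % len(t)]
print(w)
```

i=1: add t[3]='r' → 'r'
i=4: add t[1]='k' → 'rk'
i=7: add t[4]='a' → 'rka'
i=10: add t[2]='w' → 'rkaw'
i=13: add t[0]='r' → 'rkawr'
i=16: add t[3]='r' → 'rkawrr'

rkawrr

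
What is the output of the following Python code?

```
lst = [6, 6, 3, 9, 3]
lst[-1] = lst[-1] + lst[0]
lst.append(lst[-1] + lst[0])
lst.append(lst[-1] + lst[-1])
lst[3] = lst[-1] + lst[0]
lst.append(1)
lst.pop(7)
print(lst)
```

lst[-1] = lst[-1]+lst[0] = 3+6 = 9 → [6, 6, 3, 9, 9]
append lst[-1]+lst[0] = 9+6 = 15 → [6, 6, 3, 9, 9, 15]
append lst[-1]+lst[-1] = 15+15 = 30 → [6, 6, 3, 9, 9, 15, 30]
lst[3] = lst[-1]+lst[0] = 30+6 = 36 → [6, 6, 3, 36, 9, 15, 30]
append 1 → [6, 6, 3, 36, 9, 15, 30, 1]
pop(7) removes 1 → [6, 6, 3, 36, 9, 15, 30]

[6, 6, 3, 36, 9, 15, 30]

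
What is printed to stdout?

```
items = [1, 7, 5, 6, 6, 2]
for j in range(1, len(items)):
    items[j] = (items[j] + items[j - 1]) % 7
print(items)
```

j=1: items[1] = (7+1)%7 = 1 → [1, 1, 5, 6, 6, 2]
j=2: items[2] = (5+1)%7 = 6 → [1, 1, 6, 6, 6, 2]
j=3: items[3] = (6+6)%7 = 5 → [1, 1, 6, 5, 6, 2]
j=4: items[4] = (6+5)%7 = 4 → [1, 1, 6, 5, 4, 2]
j=5: items[5] = (2+4)%7 = 6 → [1, 1, 6, 5, 4, 6]

[1, 1, 6, 5, 4, 6]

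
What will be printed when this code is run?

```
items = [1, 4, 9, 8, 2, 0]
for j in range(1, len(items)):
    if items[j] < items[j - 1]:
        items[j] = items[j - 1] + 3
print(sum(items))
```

j=1: 4>=1, unchanged → [1, 4, 9, 8, 2, 0]
j=2: 9>=4, unchanged → [1, 4, 9, 8, 2, 0]
j=3: 8<9, items[3] = 9+3 = 12 → [1, 4, 9, 12, 2, 0]
j=4: 2<12, items[4] = 12+3 = 15 → [1, 4, 9, 12, 15, 0]
j=5: 0<15, items[5] = 15+3 = 18 → [1, 4, 9, 12, 15, 18]
sum = 59

59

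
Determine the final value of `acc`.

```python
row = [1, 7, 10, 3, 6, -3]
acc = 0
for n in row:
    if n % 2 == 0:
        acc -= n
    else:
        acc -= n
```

-24

n=1: not even, acc = 0-1 = -1
n=7: not even, acc = (-1)-7 = -8
n=10: even, acc = (-8)-10 = -18
n=3: not even, acc = (-18)-3 = -21
n=6: even, acc = (-21)-6 = -27
n=-3: not even, acc = (-27)-(-3) = -24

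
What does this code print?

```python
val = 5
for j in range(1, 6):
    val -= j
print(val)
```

j=1: val = 5-1 = 4
j=2: val = 4-2 = 2
j=3: val = 2-3 = -1
j=4: val = (-1)-4 = -5
j=5: val = (-5)-5 = -10

-10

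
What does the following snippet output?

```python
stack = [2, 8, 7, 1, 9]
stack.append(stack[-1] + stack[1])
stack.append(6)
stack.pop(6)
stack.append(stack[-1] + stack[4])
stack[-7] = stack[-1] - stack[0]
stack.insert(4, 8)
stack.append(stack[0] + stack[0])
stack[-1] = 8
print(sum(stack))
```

108

append stack[-1]+stack[1] = 9+8 = 17 → [2, 8, 7, 1, 9, 17]
append 6 → [2, 8, 7, 1, 9, 17, 6]
pop(6) removes 6 → [2, 8, 7, 1, 9, 17]
append stack[-1]+stack[4] = 17+9 = 26 → [2, 8, 7, 1, 9, 17, 26]
stack[-7] = stack[-1]-stack[0] = 26-2 = 24 → [24, 8, 7, 1, 9, 17, 26]
insert 8 at 4 → [24, 8, 7, 1, 8, 9, 17, 26]
append stack[0]+stack[0] = 24+24 = 48 → [24, 8, 7, 1, 8, 9, 17, 26, 48]
stack[-1] = 8 → [24, 8, 7, 1, 8, 9, 17, 26, 8]
sum = 108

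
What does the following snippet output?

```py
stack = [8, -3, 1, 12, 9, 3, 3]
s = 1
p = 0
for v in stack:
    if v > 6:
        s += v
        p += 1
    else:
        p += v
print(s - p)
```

23

v=8: >6, s = 1+8 = 9; p=1
v=-3: not >6; p=-2
v=1: not >6; p=-1
v=12: >6, s = 9+12 = 21; p=0
v=9: >6, s = 21+9 = 30; p=1
v=3: not >6; p=4
v=3: not >6; p=7
s-p = 30-7 = 23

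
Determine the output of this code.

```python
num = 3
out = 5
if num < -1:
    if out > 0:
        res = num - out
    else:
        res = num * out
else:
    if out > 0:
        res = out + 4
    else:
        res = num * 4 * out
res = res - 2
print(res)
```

7

num=3, out=5
num < -1 is False; out > 0 is True
→ res = out + 4 = 9
res = 9-2 = 7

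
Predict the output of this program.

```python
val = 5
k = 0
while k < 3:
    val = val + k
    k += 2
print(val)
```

7

k=0: val = 5+0 = 5
k=2: val = 5+2 = 7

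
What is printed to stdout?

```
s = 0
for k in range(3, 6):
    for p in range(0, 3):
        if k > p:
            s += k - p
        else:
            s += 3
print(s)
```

27

k=3,p=0: 3>0, s = 0+3 = 3
k=3,p=1: 3>1, s = 3+2 = 5
k=3,p=2: 3>2, s = 5+1 = 6
k=4,p=0: 4>0, s = 6+4 = 10
k=4,p=1: 4>1, s = 10+3 = 13
k=4,p=2: 4>2, s = 13+2 = 15
k=5,p=0: 5>0, s = 15+5 = 20
k=5,p=1: 5>1, s = 20+4 = 24
k=5,p=2: 5>2, s = 24+3 = 27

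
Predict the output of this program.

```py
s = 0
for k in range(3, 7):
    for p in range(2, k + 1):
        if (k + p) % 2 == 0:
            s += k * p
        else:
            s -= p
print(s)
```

126

k=3,p=2: odd sum, s = 0-2 = -2
k=3,p=3: even sum, s = (-2)+9 = 7
k=4,p=2: even sum, s = 7+8 = 15
k=4,p=3: odd sum, s = 15-3 = 12
k=4,p=4: even sum, s = 12+16 = 28
k=5,p=2: odd sum, s = 28-2 = 26
k=5,p=3: even sum, s = 26+15 = 41
k=5,p=4: odd sum, s = 41-4 = 37
k=5,p=5: even sum, s = 37+25 = 62
k=6,p=2: even sum, s = 62+12 = 74
k=6,p=3: odd sum, s = 74-3 = 71
k=6,p=4: even sum, s = 71+24 = 95
k=6,p=5: odd sum, s = 95-5 = 90
k=6,p=6: even sum, s = 90+36 = 126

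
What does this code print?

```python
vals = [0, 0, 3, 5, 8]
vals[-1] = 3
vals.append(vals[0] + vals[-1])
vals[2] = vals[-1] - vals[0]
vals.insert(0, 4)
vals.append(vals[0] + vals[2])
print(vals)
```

vals[-1] = 3 → [0, 0, 3, 5, 3]
append vals[0]+vals[-1] = 0+3 = 3 → [0, 0, 3, 5, 3, 3]
vals[2] = vals[-1]-vals[0] = 3-0 = 3 → [0, 0, 3, 5, 3, 3]
insert 4 at 0 → [4, 0, 0, 3, 5, 3, 3]
append vals[0]+vals[2] = 4+0 = 4 → [4, 0, 0, 3, 5, 3, 3, 4]

[4, 0, 0, 3, 5, 3, 3, 4]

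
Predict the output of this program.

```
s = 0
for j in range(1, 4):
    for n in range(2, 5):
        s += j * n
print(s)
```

54

j=1,n=2: s = 0+2 = 2
j=1,n=3: s = 2+3 = 5
j=1,n=4: s = 5+4 = 9
j=2,n=2: s = 9+4 = 13
j=2,n=3: s = 13+6 = 19
j=2,n=4: s = 19+8 = 27
j=3,n=2: s = 27+6 = 33
j=3,n=3: s = 33+9 = 42
j=3,n=4: s = 42+12 = 54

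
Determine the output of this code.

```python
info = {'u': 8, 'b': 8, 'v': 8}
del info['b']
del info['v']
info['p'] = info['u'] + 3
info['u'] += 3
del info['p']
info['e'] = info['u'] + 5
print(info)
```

{'u': 11, 'e': 16}

del 'b' → {'u': 8, 'v': 8}
del 'v' → {'u': 8}
info['p'] = info['u']+3 = 11 → {'u': 8, 'p': 11}
info['u'] = 8+3 = 11 → {'u': 11, 'p': 11}
del 'p' → {'u': 11}
info['e'] = info['u']+5 = 16 → {'u': 11, 'e': 16}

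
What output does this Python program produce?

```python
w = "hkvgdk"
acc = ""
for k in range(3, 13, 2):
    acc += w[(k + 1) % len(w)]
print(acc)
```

k=3: add w[4]='d' → 'd'
k=5: add w[0]='h' → 'dh'
k=7: add w[2]='v' → 'dhv'
k=9: add w[4]='d' → 'dhvd'
k=11: add w[0]='h' → 'dhvdh'

dhvdh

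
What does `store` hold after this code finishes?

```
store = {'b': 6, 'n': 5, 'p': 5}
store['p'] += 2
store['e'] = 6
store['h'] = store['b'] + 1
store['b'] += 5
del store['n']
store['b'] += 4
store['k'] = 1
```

store['p'] = 5+2 = 7 → {'b': 6, 'n': 5, 'p': 7}
store['e'] = 6 → {'b': 6, 'n': 5, 'p': 7, 'e': 6}
store['h'] = store['b']+1 = 7 → {'b': 6, 'n': 5, 'p': 7, 'e': 6, 'h': 7}
store['b'] = 6+5 = 11 → {'b': 11, 'n': 5, 'p': 7, 'e': 6, 'h': 7}
del 'n' → {'b': 11, 'p': 7, 'e': 6, 'h': 7}
store['b'] = 11+4 = 15 → {'b': 15, 'p': 7, 'e': 6, 'h': 7}
store['k'] = 1 → {'b': 15, 'p': 7, 'e': 6, 'h': 7, 'k': 1}

{'b': 15, 'p': 7, 'e': 6, 'h': 7, 'k': 1}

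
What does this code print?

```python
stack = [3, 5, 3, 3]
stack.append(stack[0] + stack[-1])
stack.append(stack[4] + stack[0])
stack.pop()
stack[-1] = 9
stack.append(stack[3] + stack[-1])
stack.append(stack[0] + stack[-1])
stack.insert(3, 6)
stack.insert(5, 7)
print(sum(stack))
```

63

append stack[0]+stack[-1] = 3+3 = 6 → [3, 5, 3, 3, 6]
append stack[4]+stack[0] = 6+3 = 9 → [3, 5, 3, 3, 6, 9]
pop() removes 9 → [3, 5, 3, 3, 6]
stack[-1] = 9 → [3, 5, 3, 3, 9]
append stack[3]+stack[-1] = 3+9 = 12 → [3, 5, 3, 3, 9, 12]
append stack[0]+stack[-1] = 3+12 = 15 → [3, 5, 3, 3, 9, 12, 15]
insert 6 at 3 → [3, 5, 3, 6, 3, 9, 12, 15]
insert 7 at 5 → [3, 5, 3, 6, 3, 7, 9, 12, 15]
sum = 63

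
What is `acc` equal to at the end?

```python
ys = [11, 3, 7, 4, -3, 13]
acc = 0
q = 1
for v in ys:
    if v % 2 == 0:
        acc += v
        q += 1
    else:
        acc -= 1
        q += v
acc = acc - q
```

-34

v=11: not even, acc = 0-1 = -1; q=12
v=3: not even, acc = (-1)-1 = -2; q=15
v=7: not even, acc = (-2)-1 = -3; q=22
v=4: even, acc = (-3)+4 = 1; q=23
v=-3: not even, acc = 1-1 = 0; q=20
v=13: not even, acc = 0-1 = -1; q=33
acc-q = (-1)-33 = -34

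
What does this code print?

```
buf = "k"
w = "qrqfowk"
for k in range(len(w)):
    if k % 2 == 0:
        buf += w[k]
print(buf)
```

k=0: add 'q' → 'kq'
k=1: skip
k=2: add 'q' → 'kqq'
k=3: skip
k=4: add 'o' → 'kqqo'
k=5: skip
k=6: add 'k' → 'kqqok'

kqqok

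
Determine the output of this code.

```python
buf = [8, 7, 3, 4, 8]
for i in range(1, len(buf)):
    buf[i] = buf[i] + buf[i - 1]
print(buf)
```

[8, 15, 18, 22, 30]

i=1: buf[1] = 7+8 = 15 → [8, 15, 3, 4, 8]
i=2: buf[2] = 3+15 = 18 → [8, 15, 18, 4, 8]
i=3: buf[3] = 4+18 = 22 → [8, 15, 18, 22, 8]
i=4: buf[4] = 8+22 = 30 → [8, 15, 18, 22, 30]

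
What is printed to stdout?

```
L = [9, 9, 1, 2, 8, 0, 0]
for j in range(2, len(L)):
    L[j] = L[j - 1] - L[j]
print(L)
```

j=2: L[2] = 9-1 = 8 → [9, 9, 8, 2, 8, 0, 0]
j=3: L[3] = 8-2 = 6 → [9, 9, 8, 6, 8, 0, 0]
j=4: L[4] = 6-8 = -2 → [9, 9, 8, 6, -2, 0, 0]
j=5: L[5] = (-2)-0 = -2 → [9, 9, 8, 6, -2, -2, 0]
j=6: L[6] = (-2)-0 = -2 → [9, 9, 8, 6, -2, -2, -2]

[9, 9, 8, 6, -2, -2, -2]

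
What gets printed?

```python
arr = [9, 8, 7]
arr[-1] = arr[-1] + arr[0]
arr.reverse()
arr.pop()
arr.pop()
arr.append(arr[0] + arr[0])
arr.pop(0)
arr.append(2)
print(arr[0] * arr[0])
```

1024

arr[-1] = arr[-1]+arr[0] = 7+9 = 16 → [9, 8, 16]
reverse → [16, 8, 9]
pop() removes 9 → [16, 8]
pop() removes 8 → [16]
append arr[0]+arr[0] = 16+16 = 32 → [16, 32]
pop(0) removes 16 → [32]
append 2 → [32, 2]
arr[0]*arr[0] = 32*32 = 1024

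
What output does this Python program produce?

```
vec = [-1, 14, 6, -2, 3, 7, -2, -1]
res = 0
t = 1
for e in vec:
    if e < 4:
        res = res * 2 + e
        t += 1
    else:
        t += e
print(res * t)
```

-825

e=-1: <4, res = 0*2+(-1) = -1; t=2
e=14: not <4; t=16
e=6: not <4; t=22
e=-2: <4, res = (-1)*2+(-2) = -4; t=23
e=3: <4, res = (-4)*2+3 = -5; t=24
e=7: not <4; t=31
e=-2: <4, res = (-5)*2+(-2) = -12; t=32
e=-1: <4, res = (-12)*2+(-1) = -25; t=33
res*t = (-25)*33 = -825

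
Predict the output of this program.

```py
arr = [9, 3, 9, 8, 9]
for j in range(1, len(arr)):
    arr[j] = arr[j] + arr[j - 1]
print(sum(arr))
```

j=1: arr[1] = 3+9 = 12 → [9, 12, 9, 8, 9]
j=2: arr[2] = 9+12 = 21 → [9, 12, 21, 8, 9]
j=3: arr[3] = 8+21 = 29 → [9, 12, 21, 29, 9]
j=4: arr[4] = 9+29 = 38 → [9, 12, 21, 29, 38]
sum = 109

109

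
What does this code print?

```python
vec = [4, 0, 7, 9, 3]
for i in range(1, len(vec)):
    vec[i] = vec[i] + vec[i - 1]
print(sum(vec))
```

62

i=1: vec[1] = 0+4 = 4 → [4, 4, 7, 9, 3]
i=2: vec[2] = 7+4 = 11 → [4, 4, 11, 9, 3]
i=3: vec[3] = 9+11 = 20 → [4, 4, 11, 20, 3]
i=4: vec[4] = 3+20 = 23 → [4, 4, 11, 20, 23]
sum = 62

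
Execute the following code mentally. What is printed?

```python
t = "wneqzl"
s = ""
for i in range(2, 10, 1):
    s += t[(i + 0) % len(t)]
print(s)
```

i=2: add t[2]='e' → 'e'
i=3: add t[3]='q' → 'eq'
i=4: add t[4]='z' → 'eqz'
i=5: add t[5]='l' → 'eqzl'
i=6: add t[0]='w' → 'eqzlw'
i=7: add t[1]='n' → 'eqzlwn'
i=8: add t[2]='e' → 'eqzlwne'
i=9: add t[3]='q' → 'eqzlwneq'

eqzlwneq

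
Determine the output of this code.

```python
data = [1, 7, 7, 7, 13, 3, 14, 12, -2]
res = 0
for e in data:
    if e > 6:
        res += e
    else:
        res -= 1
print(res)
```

e=1: not >6, res = 0-1 = -1
e=7: >6, res = (-1)+7 = 6
e=7: >6, res = 6+7 = 13
e=7: >6, res = 13+7 = 20
e=13: >6, res = 20+13 = 33
e=3: not >6, res = 33-1 = 32
e=14: >6, res = 32+14 = 46
e=12: >6, res = 46+12 = 58
e=-2: not >6, res = 58-1 = 57

57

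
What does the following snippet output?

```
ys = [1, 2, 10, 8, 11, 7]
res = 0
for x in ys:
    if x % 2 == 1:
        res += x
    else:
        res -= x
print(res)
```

-1

x=1: odd, res = 0+1 = 1
x=2: not odd, res = 1-2 = -1
x=10: not odd, res = (-1)-10 = -11
x=8: not odd, res = (-11)-8 = -19
x=11: odd, res = (-19)+11 = -8
x=7: odd, res = (-8)+7 = -1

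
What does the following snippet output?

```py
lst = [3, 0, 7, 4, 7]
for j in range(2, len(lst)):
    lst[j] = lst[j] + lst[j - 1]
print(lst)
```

[3, 0, 7, 11, 18]

j=2: lst[2] = 7+0 = 7 → [3, 0, 7, 4, 7]
j=3: lst[3] = 4+7 = 11 → [3, 0, 7, 11, 7]
j=4: lst[4] = 7+11 = 18 → [3, 0, 7, 11, 18]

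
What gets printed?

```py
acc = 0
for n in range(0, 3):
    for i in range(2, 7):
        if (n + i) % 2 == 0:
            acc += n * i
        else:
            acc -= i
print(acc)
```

4

n=0,i=2: even sum, acc = 0+0 = 0
n=0,i=3: odd sum, acc = 0-3 = -3
n=0,i=4: even sum, acc = (-3)+0 = -3
n=0,i=5: odd sum, acc = (-3)-5 = -8
n=0,i=6: even sum, acc = (-8)+0 = -8
n=1,i=2: odd sum, acc = (-8)-2 = -10
n=1,i=3: even sum, acc = (-10)+3 = -7
n=1,i=4: odd sum, acc = (-7)-4 = -11
n=1,i=5: even sum, acc = (-11)+5 = -6
n=1,i=6: odd sum, acc = (-6)-6 = -12
n=2,i=2: even sum, acc = (-12)+4 = -8
n=2,i=3: odd sum, acc = (-8)-3 = -11
n=2,i=4: even sum, acc = (-11)+8 = -3
n=2,i=5: odd sum, acc = (-3)-5 = -8
n=2,i=6: even sum, acc = (-8)+12 = 4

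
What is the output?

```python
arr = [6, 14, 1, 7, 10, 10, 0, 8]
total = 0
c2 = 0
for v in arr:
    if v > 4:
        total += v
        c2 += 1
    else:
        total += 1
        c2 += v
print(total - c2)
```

v=6: >4, total = 0+6 = 6; c2=1
v=14: >4, total = 6+14 = 20; c2=2
v=1: not >4, total = 20+1 = 21; c2=3
v=7: >4, total = 21+7 = 28; c2=4
v=10: >4, total = 28+10 = 38; c2=5
v=10: >4, total = 38+10 = 48; c2=6
v=0: not >4, total = 48+1 = 49; c2=6
v=8: >4, total = 49+8 = 57; c2=7
total-c2 = 57-7 = 50

50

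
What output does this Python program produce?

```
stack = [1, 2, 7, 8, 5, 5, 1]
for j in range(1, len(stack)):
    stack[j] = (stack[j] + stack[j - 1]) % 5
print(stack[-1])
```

4

j=1: stack[1] = (2+1)%5 = 3 → [1, 3, 7, 8, 5, 5, 1]
j=2: stack[2] = (7+3)%5 = 0 → [1, 3, 0, 8, 5, 5, 1]
j=3: stack[3] = (8+0)%5 = 3 → [1, 3, 0, 3, 5, 5, 1]
j=4: stack[4] = (5+3)%5 = 3 → [1, 3, 0, 3, 3, 5, 1]
j=5: stack[5] = (5+3)%5 = 3 → [1, 3, 0, 3, 3, 3, 1]
j=6: stack[6] = (1+3)%5 = 4 → [1, 3, 0, 3, 3, 3, 4]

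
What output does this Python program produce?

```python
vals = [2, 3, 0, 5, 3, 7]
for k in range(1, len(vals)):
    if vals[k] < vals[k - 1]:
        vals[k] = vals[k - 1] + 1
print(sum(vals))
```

27

k=1: 3>=2, unchanged → [2, 3, 0, 5, 3, 7]
k=2: 0<3, vals[2] = 3+1 = 4 → [2, 3, 4, 5, 3, 7]
k=3: 5>=4, unchanged → [2, 3, 4, 5, 3, 7]
k=4: 3<5, vals[4] = 5+1 = 6 → [2, 3, 4, 5, 6, 7]
k=5: 7>=6, unchanged → [2, 3, 4, 5, 6, 7]
sum = 27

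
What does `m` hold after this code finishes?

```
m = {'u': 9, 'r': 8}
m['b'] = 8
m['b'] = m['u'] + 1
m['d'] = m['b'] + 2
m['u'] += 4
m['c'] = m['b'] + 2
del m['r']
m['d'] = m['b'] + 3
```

{'u': 13, 'b': 10, 'd': 13, 'c': 12}

m['b'] = 8 → {'u': 9, 'r': 8, 'b': 8}
m['b'] = m['u']+1 = 10 → {'u': 9, 'r': 8, 'b': 10}
m['d'] = m['b']+2 = 12 → {'u': 9, 'r': 8, 'b': 10, 'd': 12}
m['u'] = 9+4 = 13 → {'u': 13, 'r': 8, 'b': 10, 'd': 12}
m['c'] = m['b']+2 = 12 → {'u': 13, 'r': 8, 'b': 10, 'd': 12, 'c': 12}
del 'r' → {'u': 13, 'b': 10, 'd': 12, 'c': 12}
m['d'] = m['b']+3 = 13 → {'u': 13, 'b': 10, 'd': 13, 'c': 12}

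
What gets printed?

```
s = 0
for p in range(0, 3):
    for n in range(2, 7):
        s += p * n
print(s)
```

p=0,n=2: s = 0+0 = 0
p=0,n=3: s = 0+0 = 0
p=0,n=4: s = 0+0 = 0
p=0,n=5: s = 0+0 = 0
p=0,n=6: s = 0+0 = 0
p=1,n=2: s = 0+2 = 2
p=1,n=3: s = 2+3 = 5
p=1,n=4: s = 5+4 = 9
p=1,n=5: s = 9+5 = 14
p=1,n=6: s = 14+6 = 20
p=2,n=2: s = 20+4 = 24
p=2,n=3: s = 24+6 = 30
p=2,n=4: s = 30+8 = 38
p=2,n=5: s = 38+10 = 48
p=2,n=6: s = 48+12 = 60

60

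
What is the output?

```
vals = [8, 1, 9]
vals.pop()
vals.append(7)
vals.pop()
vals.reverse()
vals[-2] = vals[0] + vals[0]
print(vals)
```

pop() removes 9 → [8, 1]
append 7 → [8, 1, 7]
pop() removes 7 → [8, 1]
reverse → [1, 8]
vals[-2] = vals[0]+vals[0] = 1+1 = 2 → [2, 8]

[2, 8]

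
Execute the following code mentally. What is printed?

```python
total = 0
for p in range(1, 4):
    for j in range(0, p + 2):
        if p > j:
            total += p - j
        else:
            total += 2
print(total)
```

p=1,j=0: 1>0, total = 0+1 = 1
p=1,j=1: not 1>1, total = 1+2 = 3
p=1,j=2: not 1>2, total = 3+2 = 5
p=2,j=0: 2>0, total = 5+2 = 7
p=2,j=1: 2>1, total = 7+1 = 8
p=2,j=2: not 2>2, total = 8+2 = 10
p=2,j=3: not 2>3, total = 10+2 = 12
p=3,j=0: 3>0, total = 12+3 = 15
p=3,j=1: 3>1, total = 15+2 = 17
p=3,j=2: 3>2, total = 17+1 = 18
p=3,j=3: not 3>3, total = 18+2 = 20
p=3,j=4: not 3>4, total = 20+2 = 22

22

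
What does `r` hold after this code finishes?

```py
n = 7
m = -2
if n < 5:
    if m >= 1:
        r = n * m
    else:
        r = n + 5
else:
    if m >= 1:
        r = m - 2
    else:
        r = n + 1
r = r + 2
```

10

n=7, m=-2
n < 5 is False; m >= 1 is False
→ r = n + 1 = 8
r = 8+2 = 10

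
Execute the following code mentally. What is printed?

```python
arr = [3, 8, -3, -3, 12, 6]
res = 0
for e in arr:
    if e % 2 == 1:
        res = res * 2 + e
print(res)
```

e=3: odd, res = 0*2+3 = 3
e=8: not odd
e=-3: odd, res = 3*2+(-3) = 3
e=-3: odd, res = 3*2+(-3) = 3
e=12: not odd
e=6: not odd

3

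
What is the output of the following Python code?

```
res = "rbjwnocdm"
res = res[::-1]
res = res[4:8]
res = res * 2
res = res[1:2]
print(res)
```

reverse → 'mdconwjbr'
slice [4:8] → 'nwjb'
repeat ×2 → 'nwjbnwjb'
slice [1:2] → 'w'

w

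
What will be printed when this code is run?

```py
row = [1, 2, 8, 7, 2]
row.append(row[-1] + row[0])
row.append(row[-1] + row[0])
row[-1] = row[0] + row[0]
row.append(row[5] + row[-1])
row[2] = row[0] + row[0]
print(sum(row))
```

24

append row[-1]+row[0] = 2+1 = 3 → [1, 2, 8, 7, 2, 3]
append row[-1]+row[0] = 3+1 = 4 → [1, 2, 8, 7, 2, 3, 4]
row[-1] = row[0]+row[0] = 1+1 = 2 → [1, 2, 8, 7, 2, 3, 2]
append row[5]+row[-1] = 3+2 = 5 → [1, 2, 8, 7, 2, 3, 2, 5]
row[2] = row[0]+row[0] = 1+1 = 2 → [1, 2, 2, 7, 2, 3, 2, 5]
sum = 24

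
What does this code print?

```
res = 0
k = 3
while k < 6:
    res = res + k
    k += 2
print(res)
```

8

k=3: res = 0+3 = 3
k=5: res = 3+5 = 8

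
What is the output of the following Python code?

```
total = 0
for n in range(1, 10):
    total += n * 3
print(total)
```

135

n=1: total = 0+1*3 = 3
n=2: total = 3+2*3 = 9
n=3: total = 9+3*3 = 18
n=4: total = 18+4*3 = 30
n=5: total = 30+5*3 = 45
n=6: total = 45+6*3 = 63
n=7: total = 63+7*3 = 84
n=8: total = 84+8*3 = 108
n=9: total = 108+9*3 = 135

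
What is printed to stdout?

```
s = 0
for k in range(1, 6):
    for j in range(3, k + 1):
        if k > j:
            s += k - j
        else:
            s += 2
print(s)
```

10

k=3,j=3: not 3>3, s = 0+2 = 2
k=4,j=3: 4>3, s = 2+1 = 3
k=4,j=4: not 4>4, s = 3+2 = 5
k=5,j=3: 5>3, s = 5+2 = 7
k=5,j=4: 5>4, s = 7+1 = 8
k=5,j=5: not 5>5, s = 8+2 = 10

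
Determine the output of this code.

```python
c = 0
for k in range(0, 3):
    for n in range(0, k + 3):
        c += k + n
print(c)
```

k=0,n=0: c = 0+0 = 0
k=0,n=1: c = 0+1 = 1
k=0,n=2: c = 1+2 = 3
k=1,n=0: c = 3+1 = 4
k=1,n=1: c = 4+2 = 6
k=1,n=2: c = 6+3 = 9
k=1,n=3: c = 9+4 = 13
k=2,n=0: c = 13+2 = 15
k=2,n=1: c = 15+3 = 18
k=2,n=2: c = 18+4 = 22
k=2,n=3: c = 22+5 = 27
k=2,n=4: c = 27+6 = 33

33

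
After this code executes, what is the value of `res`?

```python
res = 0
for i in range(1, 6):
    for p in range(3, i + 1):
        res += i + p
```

48

i=3,p=3: res = 0+6 = 6
i=4,p=3: res = 6+7 = 13
i=4,p=4: res = 13+8 = 21
i=5,p=3: res = 21+8 = 29
i=5,p=4: res = 29+9 = 38
i=5,p=5: res = 38+10 = 48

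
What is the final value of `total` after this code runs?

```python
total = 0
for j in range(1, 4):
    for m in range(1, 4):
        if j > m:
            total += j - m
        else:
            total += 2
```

j=1,m=1: not 1>1, total = 0+2 = 2
j=1,m=2: not 1>2, total = 2+2 = 4
j=1,m=3: not 1>3, total = 4+2 = 6
j=2,m=1: 2>1, total = 6+1 = 7
j=2,m=2: not 2>2, total = 7+2 = 9
j=2,m=3: not 2>3, total = 9+2 = 11
j=3,m=1: 3>1, total = 11+2 = 13
j=3,m=2: 3>2, total = 13+1 = 14
j=3,m=3: not 3>3, total = 14+2 = 16

16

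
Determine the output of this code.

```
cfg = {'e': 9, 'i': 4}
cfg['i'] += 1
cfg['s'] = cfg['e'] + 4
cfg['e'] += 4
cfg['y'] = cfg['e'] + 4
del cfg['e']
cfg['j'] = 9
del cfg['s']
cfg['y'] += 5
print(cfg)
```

cfg['i'] = 4+1 = 5 → {'e': 9, 'i': 5}
cfg['s'] = cfg['e']+4 = 13 → {'e': 9, 'i': 5, 's': 13}
cfg['e'] = 9+4 = 13 → {'e': 13, 'i': 5, 's': 13}
cfg['y'] = cfg['e']+4 = 17 → {'e': 13, 'i': 5, 's': 13, 'y': 17}
del 'e' → {'i': 5, 's': 13, 'y': 17}
cfg['j'] = 9 → {'i': 5, 's': 13, 'y': 17, 'j': 9}
del 's' → {'i': 5, 'y': 17, 'j': 9}
cfg['y'] = 17+5 = 22 → {'i': 5, 'y': 22, 'j': 9}

{'i': 5, 'y': 22, 'j': 9}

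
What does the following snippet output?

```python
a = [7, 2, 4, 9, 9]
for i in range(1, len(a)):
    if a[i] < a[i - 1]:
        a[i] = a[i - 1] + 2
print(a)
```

[7, 9, 11, 13, 15]

i=1: 2<7, a[1] = 7+2 = 9 → [7, 9, 4, 9, 9]
i=2: 4<9, a[2] = 9+2 = 11 → [7, 9, 11, 9, 9]
i=3: 9<11, a[3] = 11+2 = 13 → [7, 9, 11, 13, 9]
i=4: 9<13, a[4] = 13+2 = 15 → [7, 9, 11, 13, 15]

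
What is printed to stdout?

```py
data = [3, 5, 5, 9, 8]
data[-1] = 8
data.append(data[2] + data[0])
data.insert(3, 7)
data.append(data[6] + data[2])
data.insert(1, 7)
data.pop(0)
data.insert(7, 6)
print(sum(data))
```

data[-1] = 8 → [3, 5, 5, 9, 8]
append data[2]+data[0] = 5+3 = 8 → [3, 5, 5, 9, 8, 8]
insert 7 at 3 → [3, 5, 5, 7, 9, 8, 8]
append data[6]+data[2] = 8+5 = 13 → [3, 5, 5, 7, 9, 8, 8, 13]
insert 7 at 1 → [3, 7, 5, 5, 7, 9, 8, 8, 13]
pop(0) removes 3 → [7, 5, 5, 7, 9, 8, 8, 13]
insert 6 at 7 → [7, 5, 5, 7, 9, 8, 8, 6, 13]
sum = 68

68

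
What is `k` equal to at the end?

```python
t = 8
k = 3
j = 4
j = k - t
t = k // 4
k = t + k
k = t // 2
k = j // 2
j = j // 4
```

-3

j = 3-8 = -5
t = 3//4 = 0
k = 0+3 = 3
k = 0//2 = 0
k = (-5)//2 = -3
j = (-5)//4 = -2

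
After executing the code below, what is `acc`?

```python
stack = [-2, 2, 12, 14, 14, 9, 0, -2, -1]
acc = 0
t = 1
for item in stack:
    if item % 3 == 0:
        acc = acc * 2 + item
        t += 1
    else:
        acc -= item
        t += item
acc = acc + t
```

item=-2: not %3==0, acc = 0-(-2) = 2; t=-1
item=2: not %3==0, acc = 2-2 = 0; t=1
item=12: %3==0, acc = 0*2+12 = 12; t=2
item=14: not %3==0, acc = 12-14 = -2; t=16
item=14: not %3==0, acc = (-2)-14 = -16; t=30
item=9: %3==0, acc = (-16)*2+9 = -23; t=31
item=0: %3==0, acc = (-23)*2+0 = -46; t=32
item=-2: not %3==0, acc = (-46)-(-2) = -44; t=30
item=-1: not %3==0, acc = (-44)-(-1) = -43; t=29
acc+t = (-43)+29 = -14

-14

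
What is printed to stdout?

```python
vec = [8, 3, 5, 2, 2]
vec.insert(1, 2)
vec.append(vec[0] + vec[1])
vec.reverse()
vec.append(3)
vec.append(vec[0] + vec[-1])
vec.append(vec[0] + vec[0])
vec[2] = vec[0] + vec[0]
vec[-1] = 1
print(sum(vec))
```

insert 2 at 1 → [8, 2, 3, 5, 2, 2]
append vec[0]+vec[1] = 8+2 = 10 → [8, 2, 3, 5, 2, 2, 10]
reverse → [10, 2, 2, 5, 3, 2, 8]
append 3 → [10, 2, 2, 5, 3, 2, 8, 3]
append vec[0]+vec[-1] = 10+3 = 13 → [10, 2, 2, 5, 3, 2, 8, 3, 13]
append vec[0]+vec[0] = 10+10 = 20 → [10, 2, 2, 5, 3, 2, 8, 3, 13, 20]
vec[2] = vec[0]+vec[0] = 10+10 = 20 → [10, 2, 20, 5, 3, 2, 8, 3, 13, 20]
vec[-1] = 1 → [10, 2, 20, 5, 3, 2, 8, 3, 13, 1]
sum = 67

67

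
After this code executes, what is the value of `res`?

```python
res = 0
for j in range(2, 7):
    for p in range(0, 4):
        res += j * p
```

120

j=2,p=0: res = 0+0 = 0
j=2,p=1: res = 0+2 = 2
j=2,p=2: res = 2+4 = 6
j=2,p=3: res = 6+6 = 12
j=3,p=0: res = 12+0 = 12
j=3,p=1: res = 12+3 = 15
j=3,p=2: res = 15+6 = 21
j=3,p=3: res = 21+9 = 30
j=4,p=0: res = 30+0 = 30
j=4,p=1: res = 30+4 = 34
j=4,p=2: res = 34+8 = 42
j=4,p=3: res = 42+12 = 54
j=5,p=0: res = 54+0 = 54
j=5,p=1: res = 54+5 = 59
j=5,p=2: res = 59+10 = 69
j=5,p=3: res = 69+15 = 84
j=6,p=0: res = 84+0 = 84
j=6,p=1: res = 84+6 = 90
j=6,p=2: res = 90+12 = 102
j=6,p=3: res = 102+18 = 120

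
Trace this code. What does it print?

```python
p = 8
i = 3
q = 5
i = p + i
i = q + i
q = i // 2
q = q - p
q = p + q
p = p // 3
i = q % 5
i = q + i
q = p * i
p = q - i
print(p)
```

11

i = 8+3 = 11
i = 5+11 = 16
q = 16//2 = 8
q = 8-8 = 0
q = 8+0 = 8
p = 8//3 = 2
i = 8%5 = 3
i = 8+3 = 11
q = 2*11 = 22
p = 22-11 = 11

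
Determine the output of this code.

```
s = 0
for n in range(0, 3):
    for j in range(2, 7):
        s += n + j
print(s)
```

n=0,j=2: s = 0+2 = 2
n=0,j=3: s = 2+3 = 5
n=0,j=4: s = 5+4 = 9
n=0,j=5: s = 9+5 = 14
n=0,j=6: s = 14+6 = 20
n=1,j=2: s = 20+3 = 23
n=1,j=3: s = 23+4 = 27
n=1,j=4: s = 27+5 = 32
n=1,j=5: s = 32+6 = 38
n=1,j=6: s = 38+7 = 45
n=2,j=2: s = 45+4 = 49
n=2,j=3: s = 49+5 = 54
n=2,j=4: s = 54+6 = 60
n=2,j=5: s = 60+7 = 67
n=2,j=6: s = 67+8 = 75

75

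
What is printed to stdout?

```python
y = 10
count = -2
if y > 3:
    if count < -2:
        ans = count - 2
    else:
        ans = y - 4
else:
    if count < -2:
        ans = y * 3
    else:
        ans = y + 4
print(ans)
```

y=10, count=-2
y > 3 is True; count < -2 is False
→ ans = y - 4 = 6

6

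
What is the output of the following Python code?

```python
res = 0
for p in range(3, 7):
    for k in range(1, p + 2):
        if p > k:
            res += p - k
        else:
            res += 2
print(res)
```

p=3,k=1: 3>1, res = 0+2 = 2
p=3,k=2: 3>2, res = 2+1 = 3
p=3,k=3: not 3>3, res = 3+2 = 5
p=3,k=4: not 3>4, res = 5+2 = 7
p=4,k=1: 4>1, res = 7+3 = 10
p=4,k=2: 4>2, res = 10+2 = 12
p=4,k=3: 4>3, res = 12+1 = 13
p=4,k=4: not 4>4, res = 13+2 = 15
p=4,k=5: not 4>5, res = 15+2 = 17
p=5,k=1: 5>1, res = 17+4 = 21
p=5,k=2: 5>2, res = 21+3 = 24
p=5,k=3: 5>3, res = 24+2 = 26
p=5,k=4: 5>4, res = 26+1 = 27
p=5,k=5: not 5>5, res = 27+2 = 29
p=5,k=6: not 5>6, res = 29+2 = 31
p=6,k=1: 6>1, res = 31+5 = 36
p=6,k=2: 6>2, res = 36+4 = 40
p=6,k=3: 6>3, res = 40+3 = 43
p=6,k=4: 6>4, res = 43+2 = 45
p=6,k=5: 6>5, res = 45+1 = 46
p=6,k=6: not 6>6, res = 46+2 = 48
p=6,k=7: not 6>7, res = 48+2 = 50

50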